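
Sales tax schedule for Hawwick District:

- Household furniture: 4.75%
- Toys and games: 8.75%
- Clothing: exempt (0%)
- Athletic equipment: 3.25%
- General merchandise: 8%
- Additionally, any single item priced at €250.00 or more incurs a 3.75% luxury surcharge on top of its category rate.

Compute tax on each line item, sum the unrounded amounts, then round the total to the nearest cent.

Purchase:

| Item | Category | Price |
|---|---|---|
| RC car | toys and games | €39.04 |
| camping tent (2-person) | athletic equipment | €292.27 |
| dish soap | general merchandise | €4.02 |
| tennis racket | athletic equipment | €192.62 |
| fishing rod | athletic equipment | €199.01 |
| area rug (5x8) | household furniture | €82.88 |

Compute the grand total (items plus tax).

€850.70

RC car €39.04: toys and games → 8.75% → €3.416
Camping tent (2-person) €292.27: athletic equipment → 3.25% + 3.75% surcharge = 7% → €20.4589
Dish soap €4.02: general merchandise → 8% → €0.3216
Tennis racket €192.62: athletic equipment → 3.25% → €6.26015
Fishing rod €199.01: athletic equipment → 3.25% → €6.467825
Area rug (5x8) €82.88: household furniture → 4.75% → €3.9368
Subtotal = €809.84; unrounded tax = €40.861275 → €40.86; total due = €850.70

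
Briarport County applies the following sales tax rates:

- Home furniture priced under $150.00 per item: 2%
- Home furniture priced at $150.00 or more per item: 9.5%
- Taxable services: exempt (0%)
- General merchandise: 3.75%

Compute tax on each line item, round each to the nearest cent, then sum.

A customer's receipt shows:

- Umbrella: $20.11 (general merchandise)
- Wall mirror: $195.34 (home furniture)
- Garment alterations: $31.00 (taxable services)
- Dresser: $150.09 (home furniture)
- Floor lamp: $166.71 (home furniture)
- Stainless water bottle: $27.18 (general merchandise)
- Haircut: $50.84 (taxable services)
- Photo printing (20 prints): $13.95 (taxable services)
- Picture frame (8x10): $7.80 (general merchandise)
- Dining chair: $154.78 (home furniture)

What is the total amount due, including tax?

Umbrella $20.11: general merchandise → 3.75% → $0.75
Wall mirror $195.34: home furniture, $150.00 or more → 9.5% → $18.56
Garment alterations $31.00: taxable services → 0% → $0.00
Dresser $150.09: home furniture, $150.00 or more → 9.5% → $14.26
Floor lamp $166.71: home furniture, $150.00 or more → 9.5% → $15.84
Stainless water bottle $27.18: general merchandise → 3.75% → $1.02
Haircut $50.84: taxable services → 0% → $0.00
Photo printing (20 prints) $13.95: taxable services → 0% → $0.00
Picture frame (8x10) $7.80: general merchandise → 3.75% → $0.29
Dining chair $154.78: home furniture, $150.00 or more → 9.5% → $14.70
Subtotal = $817.80; tax = $65.42; total due = $883.22

$883.22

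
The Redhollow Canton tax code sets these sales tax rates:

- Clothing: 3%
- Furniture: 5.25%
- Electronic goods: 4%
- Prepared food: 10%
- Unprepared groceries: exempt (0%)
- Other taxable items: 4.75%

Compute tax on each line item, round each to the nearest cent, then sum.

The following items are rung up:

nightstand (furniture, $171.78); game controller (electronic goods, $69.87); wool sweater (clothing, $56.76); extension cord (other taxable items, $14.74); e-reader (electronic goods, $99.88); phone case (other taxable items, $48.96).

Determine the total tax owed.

$20.54

Nightstand $171.78: furniture → 5.25% → $9.02
Game controller $69.87: electronic goods → 4% → $2.79
Wool sweater $56.76: clothing → 3% → $1.70
Extension cord $14.74: other taxable items → 4.75% → $0.70
E-reader $99.88: electronic goods → 4% → $4.00
Phone case $48.96: other taxable items → 4.75% → $2.33
Total tax = $9.02 + $2.79 + $1.70 + $0.70 + $4.00 + $2.33 = $20.54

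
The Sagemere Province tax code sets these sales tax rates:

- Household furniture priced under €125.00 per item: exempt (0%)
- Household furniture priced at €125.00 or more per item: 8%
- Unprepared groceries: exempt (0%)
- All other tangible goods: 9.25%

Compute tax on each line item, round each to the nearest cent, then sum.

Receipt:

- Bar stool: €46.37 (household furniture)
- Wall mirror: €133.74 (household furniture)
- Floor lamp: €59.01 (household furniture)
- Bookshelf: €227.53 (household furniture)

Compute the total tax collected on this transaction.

Bar stool €46.37: household furniture, under €125.00 → 0% → €0.00
Wall mirror €133.74: household furniture, €125.00 or more → 8% → €10.70
Floor lamp €59.01: household furniture, under €125.00 → 0% → €0.00
Bookshelf €227.53: household furniture, €125.00 or more → 8% → €18.20
Total tax = €10.70 + €18.20 = €28.90

€28.90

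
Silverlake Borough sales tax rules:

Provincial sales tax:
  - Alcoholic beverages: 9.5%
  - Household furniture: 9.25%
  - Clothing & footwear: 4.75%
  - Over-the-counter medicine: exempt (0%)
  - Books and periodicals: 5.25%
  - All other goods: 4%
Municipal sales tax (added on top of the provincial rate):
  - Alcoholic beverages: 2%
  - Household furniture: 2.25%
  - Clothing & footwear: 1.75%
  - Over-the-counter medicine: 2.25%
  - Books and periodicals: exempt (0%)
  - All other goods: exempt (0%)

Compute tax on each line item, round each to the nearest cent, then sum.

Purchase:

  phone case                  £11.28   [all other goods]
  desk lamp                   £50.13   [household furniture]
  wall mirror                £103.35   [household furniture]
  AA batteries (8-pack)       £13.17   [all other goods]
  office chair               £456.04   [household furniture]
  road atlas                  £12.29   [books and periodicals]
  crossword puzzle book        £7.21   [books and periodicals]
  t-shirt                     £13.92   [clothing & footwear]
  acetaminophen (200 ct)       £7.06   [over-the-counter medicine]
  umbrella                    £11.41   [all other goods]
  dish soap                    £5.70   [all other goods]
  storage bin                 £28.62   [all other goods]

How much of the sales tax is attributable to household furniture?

£70.09

Desk lamp £50.13: household furniture → 9.25% + 2.25% municipal = 11.5% → £5.76
Wall mirror £103.35: household furniture → 9.25% + 2.25% municipal = 11.5% → £11.89
Office chair £456.04: household furniture → 9.25% + 2.25% municipal = 11.5% → £52.44
Tax on household furniture = £5.76 + £11.89 + £52.44 = £70.09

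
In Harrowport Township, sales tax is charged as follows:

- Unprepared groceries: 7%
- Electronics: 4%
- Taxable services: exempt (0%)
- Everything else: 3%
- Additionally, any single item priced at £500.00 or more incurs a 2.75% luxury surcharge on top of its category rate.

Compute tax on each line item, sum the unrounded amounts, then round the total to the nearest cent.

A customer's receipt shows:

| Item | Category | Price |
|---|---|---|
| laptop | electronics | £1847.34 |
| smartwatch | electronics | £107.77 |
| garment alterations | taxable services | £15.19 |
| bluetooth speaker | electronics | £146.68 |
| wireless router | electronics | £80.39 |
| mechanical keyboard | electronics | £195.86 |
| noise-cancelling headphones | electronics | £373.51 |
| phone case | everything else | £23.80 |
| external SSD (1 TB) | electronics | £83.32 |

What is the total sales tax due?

£164.91

Laptop £1847.34: electronics → 4% + 2.75% surcharge = 6.75% → £124.69545
Smartwatch £107.77: electronics → 4% → £4.3108
Garment alterations £15.19: taxable services → 0% → £0.00
Bluetooth speaker £146.68: electronics → 4% → £5.8672
Wireless router £80.39: electronics → 4% → £3.2156
Mechanical keyboard £195.86: electronics → 4% → £7.8344
Noise-cancelling headphones £373.51: electronics → 4% → £14.9404
Phone case £23.80: everything else → 3% → £0.714
External SSD (1 TB) £83.32: electronics → 4% → £3.3328
Unrounded tax sum = £164.91065 → £164.91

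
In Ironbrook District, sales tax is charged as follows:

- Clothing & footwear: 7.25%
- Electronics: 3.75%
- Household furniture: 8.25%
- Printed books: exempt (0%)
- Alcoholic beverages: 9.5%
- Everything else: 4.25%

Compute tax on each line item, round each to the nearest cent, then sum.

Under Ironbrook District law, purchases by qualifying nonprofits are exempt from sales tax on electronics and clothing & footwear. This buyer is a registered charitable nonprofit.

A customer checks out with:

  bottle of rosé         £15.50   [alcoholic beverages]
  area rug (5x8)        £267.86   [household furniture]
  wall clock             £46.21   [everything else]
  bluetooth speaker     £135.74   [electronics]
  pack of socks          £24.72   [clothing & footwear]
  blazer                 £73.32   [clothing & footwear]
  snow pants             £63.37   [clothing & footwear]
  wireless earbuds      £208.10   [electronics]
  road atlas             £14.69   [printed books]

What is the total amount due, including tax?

£875.04

Bottle of rosé £15.50: alcoholic beverages → 9.5% → £1.47
Area rug (5x8) £267.86: household furniture → 8.25% → £22.10
Wall clock £46.21: everything else → 4.25% → £1.96
Bluetooth speaker £135.74: electronics, buyer-exempt → 0% → £0.00
Pack of socks £24.72: clothing & footwear, buyer-exempt → 0% → £0.00
Blazer £73.32: clothing & footwear, buyer-exempt → 0% → £0.00
Snow pants £63.37: clothing & footwear, buyer-exempt → 0% → £0.00
Wireless earbuds £208.10: electronics, buyer-exempt → 0% → £0.00
Road atlas £14.69: printed books → 0% → £0.00
Subtotal = £849.51; tax = £25.53; total due = £875.04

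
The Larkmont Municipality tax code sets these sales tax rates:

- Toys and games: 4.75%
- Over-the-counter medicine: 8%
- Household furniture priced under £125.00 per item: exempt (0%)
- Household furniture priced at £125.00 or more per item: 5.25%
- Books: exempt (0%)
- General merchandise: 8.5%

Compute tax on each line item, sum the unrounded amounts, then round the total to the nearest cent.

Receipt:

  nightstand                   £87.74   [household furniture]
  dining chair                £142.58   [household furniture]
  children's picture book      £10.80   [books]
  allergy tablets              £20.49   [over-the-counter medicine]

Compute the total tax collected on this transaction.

£9.12

Nightstand £87.74: household furniture, under £125.00 → 0% → £0.00
Dining chair £142.58: household furniture, £125.00 or more → 5.25% → £7.48545
Children's picture book £10.80: books → 0% → £0.00
Allergy tablets £20.49: over-the-counter medicine → 8% → £1.6392
Unrounded tax sum = £9.12465 → £9.12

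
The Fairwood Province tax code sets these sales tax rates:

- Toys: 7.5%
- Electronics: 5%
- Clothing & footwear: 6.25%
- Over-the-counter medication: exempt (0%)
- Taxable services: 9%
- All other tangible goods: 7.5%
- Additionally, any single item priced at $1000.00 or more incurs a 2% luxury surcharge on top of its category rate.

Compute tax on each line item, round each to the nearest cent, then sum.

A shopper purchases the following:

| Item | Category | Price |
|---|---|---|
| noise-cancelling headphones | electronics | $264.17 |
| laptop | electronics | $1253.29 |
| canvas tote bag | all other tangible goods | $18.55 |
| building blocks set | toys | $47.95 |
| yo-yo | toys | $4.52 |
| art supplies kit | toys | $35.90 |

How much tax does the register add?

$108.96

Noise-cancelling headphones $264.17: electronics → 5% → $13.21
Laptop $1253.29: electronics → 5% + 2% surcharge = 7% → $87.73
Canvas tote bag $18.55: all other tangible goods → 7.5% → $1.39
Building blocks set $47.95: toys → 7.5% → $3.60
Yo-yo $4.52: toys → 7.5% → $0.34
Art supplies kit $35.90: toys → 7.5% → $2.69
Total tax = $13.21 + $87.73 + $1.39 + $3.60 + $0.34 + $2.69 = $108.96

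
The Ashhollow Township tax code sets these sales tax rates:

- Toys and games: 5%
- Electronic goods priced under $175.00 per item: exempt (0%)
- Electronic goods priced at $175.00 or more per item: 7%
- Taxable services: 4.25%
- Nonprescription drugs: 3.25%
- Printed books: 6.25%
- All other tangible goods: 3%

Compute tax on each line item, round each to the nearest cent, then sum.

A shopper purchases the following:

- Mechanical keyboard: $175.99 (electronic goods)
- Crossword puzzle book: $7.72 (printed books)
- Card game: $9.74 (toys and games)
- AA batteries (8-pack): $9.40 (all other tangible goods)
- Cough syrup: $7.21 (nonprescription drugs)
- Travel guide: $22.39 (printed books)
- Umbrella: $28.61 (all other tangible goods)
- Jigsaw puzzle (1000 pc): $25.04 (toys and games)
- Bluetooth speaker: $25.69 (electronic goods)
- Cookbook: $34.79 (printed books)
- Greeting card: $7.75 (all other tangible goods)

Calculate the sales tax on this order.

Mechanical keyboard $175.99: electronic goods, $175.00 or more → 7% → $12.32
Crossword puzzle book $7.72: printed books → 6.25% → $0.48
Card game $9.74: toys and games → 5% → $0.49
AA batteries (8-pack) $9.40: all other tangible goods → 3% → $0.28
Cough syrup $7.21: nonprescription drugs → 3.25% → $0.23
Travel guide $22.39: printed books → 6.25% → $1.40
Umbrella $28.61: all other tangible goods → 3% → $0.86
Jigsaw puzzle (1000 pc) $25.04: toys and games → 5% → $1.25
Bluetooth speaker $25.69: electronic goods, under $175.00 → 0% → $0.00
Cookbook $34.79: printed books → 6.25% → $2.17
Greeting card $7.75: all other tangible goods → 3% → $0.23
Total tax = $12.32 + $0.48 + $0.49 + $0.28 + $0.23 + $1.40 + $0.86 + $1.25 + $2.17 + $0.23 = $19.71

$19.71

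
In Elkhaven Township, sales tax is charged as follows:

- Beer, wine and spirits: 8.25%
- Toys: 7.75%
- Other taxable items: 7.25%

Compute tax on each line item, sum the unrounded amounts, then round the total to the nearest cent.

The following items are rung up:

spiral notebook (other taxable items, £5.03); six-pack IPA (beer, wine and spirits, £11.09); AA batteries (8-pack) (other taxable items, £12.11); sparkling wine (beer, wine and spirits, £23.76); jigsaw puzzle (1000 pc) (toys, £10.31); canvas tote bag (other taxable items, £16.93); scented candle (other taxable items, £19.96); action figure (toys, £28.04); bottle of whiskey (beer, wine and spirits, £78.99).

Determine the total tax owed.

£16.28

Spiral notebook £5.03: other taxable items → 7.25% → £0.364675
Six-pack IPA £11.09: beer, wine and spirits → 8.25% → £0.914925
AA batteries (8-pack) £12.11: other taxable items → 7.25% → £0.877975
Sparkling wine £23.76: beer, wine and spirits → 8.25% → £1.9602
Jigsaw puzzle (1000 pc) £10.31: toys → 7.75% → £0.799025
Canvas tote bag £16.93: other taxable items → 7.25% → £1.227425
Scented candle £19.96: other taxable items → 7.25% → £1.4471
Action figure £28.04: toys → 7.75% → £2.1731
Bottle of whiskey £78.99: beer, wine and spirits → 8.25% → £6.516675
Unrounded tax sum = £16.2811 → £16.28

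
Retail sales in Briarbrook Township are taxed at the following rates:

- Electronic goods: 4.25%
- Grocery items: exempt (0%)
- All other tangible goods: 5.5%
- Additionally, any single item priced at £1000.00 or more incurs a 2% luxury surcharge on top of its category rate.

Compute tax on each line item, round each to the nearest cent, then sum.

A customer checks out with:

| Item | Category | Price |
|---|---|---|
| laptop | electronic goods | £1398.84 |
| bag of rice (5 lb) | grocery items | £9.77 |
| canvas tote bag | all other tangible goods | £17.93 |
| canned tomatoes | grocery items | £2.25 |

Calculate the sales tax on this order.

Laptop £1398.84: electronic goods → 4.25% + 2% surcharge = 6.25% → £87.43
Bag of rice (5 lb) £9.77: grocery items → 0% → £0.00
Canvas tote bag £17.93: all other tangible goods → 5.5% → £0.99
Canned tomatoes £2.25: grocery items → 0% → £0.00
Total tax = £87.43 + £0.99 = £88.42

£88.42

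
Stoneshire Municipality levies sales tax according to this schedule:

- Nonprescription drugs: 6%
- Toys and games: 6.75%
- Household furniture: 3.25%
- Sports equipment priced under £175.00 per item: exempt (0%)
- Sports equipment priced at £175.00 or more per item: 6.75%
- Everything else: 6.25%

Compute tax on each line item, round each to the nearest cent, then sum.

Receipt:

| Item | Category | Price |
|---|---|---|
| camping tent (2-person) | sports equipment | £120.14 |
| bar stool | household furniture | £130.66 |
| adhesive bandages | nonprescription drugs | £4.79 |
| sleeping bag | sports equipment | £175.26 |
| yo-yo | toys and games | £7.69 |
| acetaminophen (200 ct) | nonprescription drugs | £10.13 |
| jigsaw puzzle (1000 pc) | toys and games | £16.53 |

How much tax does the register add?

£18.62

Camping tent (2-person) £120.14: sports equipment, under £175.00 → 0% → £0.00
Bar stool £130.66: household furniture → 3.25% → £4.25
Adhesive bandages £4.79: nonprescription drugs → 6% → £0.29
Sleeping bag £175.26: sports equipment, £175.00 or more → 6.75% → £11.83
Yo-yo £7.69: toys and games → 6.75% → £0.52
Acetaminophen (200 ct) £10.13: nonprescription drugs → 6% → £0.61
Jigsaw puzzle (1000 pc) £16.53: toys and games → 6.75% → £1.12
Total tax = £4.25 + £0.29 + £11.83 + £0.52 + £0.61 + £1.12 = £18.62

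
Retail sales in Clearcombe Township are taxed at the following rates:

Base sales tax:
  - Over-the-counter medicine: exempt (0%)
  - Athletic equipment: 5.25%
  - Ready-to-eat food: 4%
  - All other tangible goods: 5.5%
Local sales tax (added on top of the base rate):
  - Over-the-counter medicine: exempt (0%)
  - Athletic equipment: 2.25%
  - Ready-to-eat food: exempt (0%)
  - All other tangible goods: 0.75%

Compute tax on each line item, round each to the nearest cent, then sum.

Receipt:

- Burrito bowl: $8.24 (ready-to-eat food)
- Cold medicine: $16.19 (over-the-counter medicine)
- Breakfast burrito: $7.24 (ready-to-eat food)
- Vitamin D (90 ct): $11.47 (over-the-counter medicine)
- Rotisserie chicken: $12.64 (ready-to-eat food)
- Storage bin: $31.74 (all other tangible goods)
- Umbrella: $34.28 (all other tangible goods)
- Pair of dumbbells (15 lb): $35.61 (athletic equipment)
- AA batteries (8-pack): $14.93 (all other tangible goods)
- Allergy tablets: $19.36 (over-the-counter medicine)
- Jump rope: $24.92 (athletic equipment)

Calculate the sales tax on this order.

$10.72

Burrito bowl $8.24: ready-to-eat food → 4% + 0% local = 4% → $0.33
Cold medicine $16.19: over-the-counter medicine → 0% + 0% local = 0% → $0.00
Breakfast burrito $7.24: ready-to-eat food → 4% + 0% local = 4% → $0.29
Vitamin D (90 ct) $11.47: over-the-counter medicine → 0% + 0% local = 0% → $0.00
Rotisserie chicken $12.64: ready-to-eat food → 4% + 0% local = 4% → $0.51
Storage bin $31.74: all other tangible goods → 5.5% + 0.75% local = 6.25% → $1.98
Umbrella $34.28: all other tangible goods → 5.5% + 0.75% local = 6.25% → $2.14
Pair of dumbbells (15 lb) $35.61: athletic equipment → 5.25% + 2.25% local = 7.5% → $2.67
AA batteries (8-pack) $14.93: all other tangible goods → 5.5% + 0.75% local = 6.25% → $0.93
Allergy tablets $19.36: over-the-counter medicine → 0% + 0% local = 0% → $0.00
Jump rope $24.92: athletic equipment → 5.25% + 2.25% local = 7.5% → $1.87
Total tax = $0.33 + $0.29 + $0.51 + $1.98 + $2.14 + $2.67 + $0.93 + $1.87 = $10.72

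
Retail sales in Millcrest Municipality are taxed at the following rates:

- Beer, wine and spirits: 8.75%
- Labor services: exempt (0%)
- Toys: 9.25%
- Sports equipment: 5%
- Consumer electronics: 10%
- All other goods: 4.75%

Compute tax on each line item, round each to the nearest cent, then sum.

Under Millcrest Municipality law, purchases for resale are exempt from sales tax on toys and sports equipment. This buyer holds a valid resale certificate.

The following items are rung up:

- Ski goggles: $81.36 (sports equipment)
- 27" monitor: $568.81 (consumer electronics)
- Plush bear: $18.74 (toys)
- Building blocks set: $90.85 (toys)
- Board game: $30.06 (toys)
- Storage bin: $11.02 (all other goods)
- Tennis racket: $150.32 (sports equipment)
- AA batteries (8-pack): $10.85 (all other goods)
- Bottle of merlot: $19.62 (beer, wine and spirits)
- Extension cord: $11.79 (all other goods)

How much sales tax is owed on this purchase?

Ski goggles $81.36: sports equipment, buyer-exempt → 0% → $0.00
27" monitor $568.81: consumer electronics → 10% → $56.88
Plush bear $18.74: toys, buyer-exempt → 0% → $0.00
Building blocks set $90.85: toys, buyer-exempt → 0% → $0.00
Board game $30.06: toys, buyer-exempt → 0% → $0.00
Storage bin $11.02: all other goods → 4.75% → $0.52
Tennis racket $150.32: sports equipment, buyer-exempt → 0% → $0.00
AA batteries (8-pack) $10.85: all other goods → 4.75% → $0.52
Bottle of merlot $19.62: beer, wine and spirits → 8.75% → $1.72
Extension cord $11.79: all other goods → 4.75% → $0.56
Total tax = $56.88 + $0.52 + $0.52 + $1.72 + $0.56 = $60.20

$60.20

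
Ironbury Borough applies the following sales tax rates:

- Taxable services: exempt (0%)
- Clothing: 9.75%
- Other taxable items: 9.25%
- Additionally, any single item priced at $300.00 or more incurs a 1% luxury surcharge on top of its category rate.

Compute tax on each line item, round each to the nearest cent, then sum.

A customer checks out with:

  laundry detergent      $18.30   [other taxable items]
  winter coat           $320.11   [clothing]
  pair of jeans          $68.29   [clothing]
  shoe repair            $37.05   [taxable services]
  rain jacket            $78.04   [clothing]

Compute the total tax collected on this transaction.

$50.37

Laundry detergent $18.30: other taxable items → 9.25% → $1.69
Winter coat $320.11: clothing → 9.75% + 1% surcharge = 10.75% → $34.41
Pair of jeans $68.29: clothing → 9.75% → $6.66
Shoe repair $37.05: taxable services → 0% → $0.00
Rain jacket $78.04: clothing → 9.75% → $7.61
Total tax = $1.69 + $34.41 + $6.66 + $7.61 = $50.37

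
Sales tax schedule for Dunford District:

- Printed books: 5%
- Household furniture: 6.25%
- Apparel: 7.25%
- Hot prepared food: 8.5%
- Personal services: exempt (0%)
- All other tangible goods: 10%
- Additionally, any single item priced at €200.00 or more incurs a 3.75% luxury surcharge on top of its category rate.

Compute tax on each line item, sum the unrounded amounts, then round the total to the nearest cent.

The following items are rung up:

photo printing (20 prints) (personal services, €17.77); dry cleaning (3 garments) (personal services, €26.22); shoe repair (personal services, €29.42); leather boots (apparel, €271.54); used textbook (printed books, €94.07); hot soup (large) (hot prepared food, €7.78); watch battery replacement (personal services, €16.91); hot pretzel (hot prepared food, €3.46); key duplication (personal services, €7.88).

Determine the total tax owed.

Photo printing (20 prints) €17.77: personal services → 0% → €0.00
Dry cleaning (3 garments) €26.22: personal services → 0% → €0.00
Shoe repair €29.42: personal services → 0% → €0.00
Leather boots €271.54: apparel → 7.25% + 3.75% surcharge = 11% → €29.8694
Used textbook €94.07: printed books → 5% → €4.7035
Hot soup (large) €7.78: hot prepared food → 8.5% → €0.6613
Watch battery replacement €16.91: personal services → 0% → €0.00
Hot pretzel €3.46: hot prepared food → 8.5% → €0.2941
Key duplication €7.88: personal services → 0% → €0.00
Unrounded tax sum = €35.5283 → €35.53

€35.53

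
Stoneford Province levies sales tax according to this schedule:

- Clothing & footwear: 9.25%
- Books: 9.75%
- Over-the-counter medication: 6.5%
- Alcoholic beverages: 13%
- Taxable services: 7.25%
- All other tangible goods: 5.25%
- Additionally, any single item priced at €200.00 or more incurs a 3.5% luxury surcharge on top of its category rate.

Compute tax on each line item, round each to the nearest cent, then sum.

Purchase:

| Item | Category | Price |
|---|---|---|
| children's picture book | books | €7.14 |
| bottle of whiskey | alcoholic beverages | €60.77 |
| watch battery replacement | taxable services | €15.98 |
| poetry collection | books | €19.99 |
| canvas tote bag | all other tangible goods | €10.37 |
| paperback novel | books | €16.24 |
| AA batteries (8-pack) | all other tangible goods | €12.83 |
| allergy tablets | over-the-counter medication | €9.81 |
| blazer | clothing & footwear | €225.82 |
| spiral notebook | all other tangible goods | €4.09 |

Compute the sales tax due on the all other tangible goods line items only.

€1.42

Canvas tote bag €10.37: all other tangible goods → 5.25% → €0.54
AA batteries (8-pack) €12.83: all other tangible goods → 5.25% → €0.67
Spiral notebook €4.09: all other tangible goods → 5.25% → €0.21
Tax on all other tangible goods = €0.54 + €0.67 + €0.21 = €1.42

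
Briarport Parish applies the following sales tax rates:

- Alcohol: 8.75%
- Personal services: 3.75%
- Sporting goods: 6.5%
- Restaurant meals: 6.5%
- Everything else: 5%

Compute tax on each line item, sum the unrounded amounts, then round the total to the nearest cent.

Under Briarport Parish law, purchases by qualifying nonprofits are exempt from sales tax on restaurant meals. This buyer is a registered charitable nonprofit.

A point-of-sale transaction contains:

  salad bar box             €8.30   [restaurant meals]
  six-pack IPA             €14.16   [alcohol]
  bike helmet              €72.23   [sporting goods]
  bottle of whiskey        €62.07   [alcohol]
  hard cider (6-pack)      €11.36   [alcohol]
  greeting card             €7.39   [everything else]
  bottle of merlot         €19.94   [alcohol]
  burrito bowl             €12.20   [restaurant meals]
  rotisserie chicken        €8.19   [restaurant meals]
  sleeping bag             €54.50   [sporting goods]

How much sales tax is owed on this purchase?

Salad bar box €8.30: restaurant meals, buyer-exempt → 0% → €0.00
Six-pack IPA €14.16: alcohol → 8.75% → €1.239
Bike helmet €72.23: sporting goods → 6.5% → €4.69495
Bottle of whiskey €62.07: alcohol → 8.75% → €5.431125
Hard cider (6-pack) €11.36: alcohol → 8.75% → €0.994
Greeting card €7.39: everything else → 5% → €0.3695
Bottle of merlot €19.94: alcohol → 8.75% → €1.74475
Burrito bowl €12.20: restaurant meals, buyer-exempt → 0% → €0.00
Rotisserie chicken €8.19: restaurant meals, buyer-exempt → 0% → €0.00
Sleeping bag €54.50: sporting goods → 6.5% → €3.5425
Unrounded tax sum = €18.015825 → €18.02

€18.02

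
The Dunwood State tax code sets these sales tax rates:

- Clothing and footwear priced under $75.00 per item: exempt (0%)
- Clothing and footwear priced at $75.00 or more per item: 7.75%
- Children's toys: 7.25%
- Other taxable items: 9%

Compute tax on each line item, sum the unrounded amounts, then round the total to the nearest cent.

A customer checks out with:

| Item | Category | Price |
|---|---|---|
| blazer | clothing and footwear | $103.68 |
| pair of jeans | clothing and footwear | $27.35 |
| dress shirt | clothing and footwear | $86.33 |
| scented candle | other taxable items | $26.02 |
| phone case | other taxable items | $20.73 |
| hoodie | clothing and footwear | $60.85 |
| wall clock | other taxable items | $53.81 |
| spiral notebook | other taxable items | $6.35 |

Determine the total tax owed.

$24.35

Blazer $103.68: clothing and footwear, $75.00 or more → 7.75% → $8.0352
Pair of jeans $27.35: clothing and footwear, under $75.00 → 0% → $0.00
Dress shirt $86.33: clothing and footwear, $75.00 or more → 7.75% → $6.690575
Scented candle $26.02: other taxable items → 9% → $2.3418
Phone case $20.73: other taxable items → 9% → $1.8657
Hoodie $60.85: clothing and footwear, under $75.00 → 0% → $0.00
Wall clock $53.81: other taxable items → 9% → $4.8429
Spiral notebook $6.35: other taxable items → 9% → $0.5715
Unrounded tax sum = $24.347675 → $24.35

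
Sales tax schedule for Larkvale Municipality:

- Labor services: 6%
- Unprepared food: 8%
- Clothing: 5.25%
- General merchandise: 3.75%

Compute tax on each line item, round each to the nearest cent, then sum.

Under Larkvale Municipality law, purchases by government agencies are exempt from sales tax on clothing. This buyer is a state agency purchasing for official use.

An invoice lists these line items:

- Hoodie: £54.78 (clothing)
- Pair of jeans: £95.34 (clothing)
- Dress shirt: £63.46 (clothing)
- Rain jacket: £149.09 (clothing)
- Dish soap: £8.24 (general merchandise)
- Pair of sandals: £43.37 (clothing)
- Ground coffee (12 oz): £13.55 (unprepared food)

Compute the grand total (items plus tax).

Hoodie £54.78: clothing, buyer-exempt → 0% → £0.00
Pair of jeans £95.34: clothing, buyer-exempt → 0% → £0.00
Dress shirt £63.46: clothing, buyer-exempt → 0% → £0.00
Rain jacket £149.09: clothing, buyer-exempt → 0% → £0.00
Dish soap £8.24: general merchandise → 3.75% → £0.31
Pair of sandals £43.37: clothing, buyer-exempt → 0% → £0.00
Ground coffee (12 oz) £13.55: unprepared food → 8% → £1.08
Subtotal = £427.83; tax = £1.39; total due = £429.22

£429.22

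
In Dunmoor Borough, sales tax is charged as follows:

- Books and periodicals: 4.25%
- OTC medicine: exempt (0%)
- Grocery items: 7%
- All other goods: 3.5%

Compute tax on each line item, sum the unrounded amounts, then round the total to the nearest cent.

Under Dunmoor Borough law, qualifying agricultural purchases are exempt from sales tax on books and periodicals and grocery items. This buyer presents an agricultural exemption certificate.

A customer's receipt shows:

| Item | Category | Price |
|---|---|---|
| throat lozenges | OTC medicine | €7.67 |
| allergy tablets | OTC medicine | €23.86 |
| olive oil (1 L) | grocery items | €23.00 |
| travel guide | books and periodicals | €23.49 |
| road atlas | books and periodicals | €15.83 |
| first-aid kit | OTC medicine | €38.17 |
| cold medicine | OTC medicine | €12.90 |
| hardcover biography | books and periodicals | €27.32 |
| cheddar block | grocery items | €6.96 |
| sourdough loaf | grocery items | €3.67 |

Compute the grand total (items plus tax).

€182.87

Throat lozenges €7.67: OTC medicine → 0% → €0.00
Allergy tablets €23.86: OTC medicine → 0% → €0.00
Olive oil (1 L) €23.00: grocery items, buyer-exempt → 0% → €0.00
Travel guide €23.49: books and periodicals, buyer-exempt → 0% → €0.00
Road atlas €15.83: books and periodicals, buyer-exempt → 0% → €0.00
First-aid kit €38.17: OTC medicine → 0% → €0.00
Cold medicine €12.90: OTC medicine → 0% → €0.00
Hardcover biography €27.32: books and periodicals, buyer-exempt → 0% → €0.00
Cheddar block €6.96: grocery items, buyer-exempt → 0% → €0.00
Sourdough loaf €3.67: grocery items, buyer-exempt → 0% → €0.00
Subtotal = €182.87; unrounded tax = €0.00 → €0.00; total due = €182.87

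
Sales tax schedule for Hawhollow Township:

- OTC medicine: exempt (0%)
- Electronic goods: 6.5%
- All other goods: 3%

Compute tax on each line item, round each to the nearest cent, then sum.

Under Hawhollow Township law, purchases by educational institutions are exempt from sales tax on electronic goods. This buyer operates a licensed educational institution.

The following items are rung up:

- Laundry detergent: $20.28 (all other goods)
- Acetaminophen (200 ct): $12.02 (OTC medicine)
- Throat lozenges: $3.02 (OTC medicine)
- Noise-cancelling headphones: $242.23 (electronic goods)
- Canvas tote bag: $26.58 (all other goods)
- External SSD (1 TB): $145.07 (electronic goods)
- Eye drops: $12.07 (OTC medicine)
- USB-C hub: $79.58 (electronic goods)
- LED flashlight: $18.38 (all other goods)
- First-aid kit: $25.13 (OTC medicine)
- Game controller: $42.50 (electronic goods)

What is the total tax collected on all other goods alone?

Laundry detergent $20.28: all other goods → 3% → $0.61
Canvas tote bag $26.58: all other goods → 3% → $0.80
LED flashlight $18.38: all other goods → 3% → $0.55
Tax on all other goods = $0.61 + $0.80 + $0.55 = $1.96

$1.96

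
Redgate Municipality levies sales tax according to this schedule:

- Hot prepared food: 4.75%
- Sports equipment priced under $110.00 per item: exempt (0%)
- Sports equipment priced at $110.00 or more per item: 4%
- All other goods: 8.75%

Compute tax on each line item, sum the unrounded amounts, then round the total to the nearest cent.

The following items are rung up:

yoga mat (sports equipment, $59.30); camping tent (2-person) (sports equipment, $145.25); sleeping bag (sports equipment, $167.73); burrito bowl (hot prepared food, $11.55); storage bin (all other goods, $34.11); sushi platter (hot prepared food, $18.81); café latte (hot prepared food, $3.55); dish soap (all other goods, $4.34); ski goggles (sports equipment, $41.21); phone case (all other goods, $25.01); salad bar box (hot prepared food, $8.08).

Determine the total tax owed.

Yoga mat $59.30: sports equipment, under $110.00 → 0% → $0.00
Camping tent (2-person) $145.25: sports equipment, $110.00 or more → 4% → $5.81
Sleeping bag $167.73: sports equipment, $110.00 or more → 4% → $6.7092
Burrito bowl $11.55: hot prepared food → 4.75% → $0.548625
Storage bin $34.11: all other goods → 8.75% → $2.984625
Sushi platter $18.81: hot prepared food → 4.75% → $0.893475
Café latte $3.55: hot prepared food → 4.75% → $0.168625
Dish soap $4.34: all other goods → 8.75% → $0.37975
Ski goggles $41.21: sports equipment, under $110.00 → 0% → $0.00
Phone case $25.01: all other goods → 8.75% → $2.188375
Salad bar box $8.08: hot prepared food → 4.75% → $0.3838
Unrounded tax sum = $20.066475 → $20.07

$20.07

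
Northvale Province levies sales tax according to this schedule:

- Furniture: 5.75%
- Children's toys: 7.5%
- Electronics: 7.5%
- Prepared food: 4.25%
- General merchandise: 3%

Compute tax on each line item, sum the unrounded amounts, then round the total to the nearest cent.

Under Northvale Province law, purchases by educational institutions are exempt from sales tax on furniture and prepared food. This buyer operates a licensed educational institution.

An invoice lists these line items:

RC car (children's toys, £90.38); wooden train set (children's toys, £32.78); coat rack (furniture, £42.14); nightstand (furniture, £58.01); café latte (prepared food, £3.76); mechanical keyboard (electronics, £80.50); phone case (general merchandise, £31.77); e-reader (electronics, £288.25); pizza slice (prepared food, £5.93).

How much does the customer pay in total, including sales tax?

RC car £90.38: children's toys → 7.5% → £6.7785
Wooden train set £32.78: children's toys → 7.5% → £2.4585
Coat rack £42.14: furniture, buyer-exempt → 0% → £0.00
Nightstand £58.01: furniture, buyer-exempt → 0% → £0.00
Café latte £3.76: prepared food, buyer-exempt → 0% → £0.00
Mechanical keyboard £80.50: electronics → 7.5% → £6.0375
Phone case £31.77: general merchandise → 3% → £0.9531
E-reader £288.25: electronics → 7.5% → £21.61875
Pizza slice £5.93: prepared food, buyer-exempt → 0% → £0.00
Subtotal = £633.52; unrounded tax = £37.84635 → £37.85; total due = £671.37

£671.37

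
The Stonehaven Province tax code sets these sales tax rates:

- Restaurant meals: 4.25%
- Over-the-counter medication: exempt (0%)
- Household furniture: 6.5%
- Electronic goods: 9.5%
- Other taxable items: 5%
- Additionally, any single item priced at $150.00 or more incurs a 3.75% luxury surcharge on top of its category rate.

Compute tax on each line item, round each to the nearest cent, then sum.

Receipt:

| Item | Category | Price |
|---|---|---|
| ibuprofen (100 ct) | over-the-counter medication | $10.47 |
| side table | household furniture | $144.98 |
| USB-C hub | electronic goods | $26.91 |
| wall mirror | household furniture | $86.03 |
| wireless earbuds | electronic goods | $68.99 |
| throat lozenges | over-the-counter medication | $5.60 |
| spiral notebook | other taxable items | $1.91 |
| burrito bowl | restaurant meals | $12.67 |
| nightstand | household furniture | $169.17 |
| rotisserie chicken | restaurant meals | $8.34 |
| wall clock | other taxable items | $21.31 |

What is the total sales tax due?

$43.52

Ibuprofen (100 ct) $10.47: over-the-counter medication → 0% → $0.00
Side table $144.98: household furniture → 6.5% → $9.42
USB-C hub $26.91: electronic goods → 9.5% → $2.56
Wall mirror $86.03: household furniture → 6.5% → $5.59
Wireless earbuds $68.99: electronic goods → 9.5% → $6.55
Throat lozenges $5.60: over-the-counter medication → 0% → $0.00
Spiral notebook $1.91: other taxable items → 5% → $0.10
Burrito bowl $12.67: restaurant meals → 4.25% → $0.54
Nightstand $169.17: household furniture → 6.5% + 3.75% surcharge = 10.25% → $17.34
Rotisserie chicken $8.34: restaurant meals → 4.25% → $0.35
Wall clock $21.31: other taxable items → 5% → $1.07
Total tax = $9.42 + $2.56 + $5.59 + $6.55 + $0.10 + $0.54 + $17.34 + $0.35 + $1.07 = $43.52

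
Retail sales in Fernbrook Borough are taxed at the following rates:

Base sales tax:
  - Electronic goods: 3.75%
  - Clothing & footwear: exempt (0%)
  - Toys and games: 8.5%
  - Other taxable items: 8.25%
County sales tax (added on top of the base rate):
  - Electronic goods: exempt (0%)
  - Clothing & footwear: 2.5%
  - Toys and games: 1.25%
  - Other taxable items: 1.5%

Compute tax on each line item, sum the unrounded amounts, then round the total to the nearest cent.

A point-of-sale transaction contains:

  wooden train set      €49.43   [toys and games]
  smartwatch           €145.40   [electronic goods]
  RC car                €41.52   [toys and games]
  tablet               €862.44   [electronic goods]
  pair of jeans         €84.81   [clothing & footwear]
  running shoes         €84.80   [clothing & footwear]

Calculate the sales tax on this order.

Wooden train set €49.43: toys and games → 8.5% + 1.25% county = 9.75% → €4.819425
Smartwatch €145.40: electronic goods → 3.75% + 0% county = 3.75% → €5.4525
RC car €41.52: toys and games → 8.5% + 1.25% county = 9.75% → €4.0482
Tablet €862.44: electronic goods → 3.75% + 0% county = 3.75% → €32.3415
Pair of jeans €84.81: clothing & footwear → 0% + 2.5% county = 2.5% → €2.12025
Running shoes €84.80: clothing & footwear → 0% + 2.5% county = 2.5% → €2.12
Unrounded tax sum = €50.901875 → €50.90

€50.90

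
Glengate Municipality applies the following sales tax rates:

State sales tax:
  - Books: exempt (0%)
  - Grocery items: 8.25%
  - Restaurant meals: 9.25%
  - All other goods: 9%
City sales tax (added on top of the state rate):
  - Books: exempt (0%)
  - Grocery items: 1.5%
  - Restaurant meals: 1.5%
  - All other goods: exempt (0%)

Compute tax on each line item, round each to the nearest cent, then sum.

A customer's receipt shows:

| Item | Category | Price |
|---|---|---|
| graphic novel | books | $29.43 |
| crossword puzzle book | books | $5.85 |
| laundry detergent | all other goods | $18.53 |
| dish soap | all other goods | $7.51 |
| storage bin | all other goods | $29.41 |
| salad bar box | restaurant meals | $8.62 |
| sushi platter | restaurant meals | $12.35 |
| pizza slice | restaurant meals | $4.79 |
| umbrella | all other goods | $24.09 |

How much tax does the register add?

Graphic novel $29.43: books → 0% + 0% city = 0% → $0.00
Crossword puzzle book $5.85: books → 0% + 0% city = 0% → $0.00
Laundry detergent $18.53: all other goods → 9% + 0% city = 9% → $1.67
Dish soap $7.51: all other goods → 9% + 0% city = 9% → $0.68
Storage bin $29.41: all other goods → 9% + 0% city = 9% → $2.65
Salad bar box $8.62: restaurant meals → 9.25% + 1.5% city = 10.75% → $0.93
Sushi platter $12.35: restaurant meals → 9.25% + 1.5% city = 10.75% → $1.33
Pizza slice $4.79: restaurant meals → 9.25% + 1.5% city = 10.75% → $0.51
Umbrella $24.09: all other goods → 9% + 0% city = 9% → $2.17
Total tax = $1.67 + $0.68 + $2.65 + $0.93 + $1.33 + $0.51 + $2.17 = $9.94

$9.94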